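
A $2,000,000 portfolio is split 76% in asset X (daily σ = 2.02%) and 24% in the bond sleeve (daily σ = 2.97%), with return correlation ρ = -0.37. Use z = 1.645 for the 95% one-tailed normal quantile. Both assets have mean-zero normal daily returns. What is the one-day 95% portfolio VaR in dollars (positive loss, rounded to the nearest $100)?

σ_p² = 0.76²·2.02² + 0.24²·2.97² + 2·-0.37·0.76·0.24·2.02·2.97 = 2.0551 (%²).
σ_p = √2.0551 = 1.434%.
VaR = 1.645 × 1.434% = 2.359%; on $2,000,000 that is $47,180.

$47,200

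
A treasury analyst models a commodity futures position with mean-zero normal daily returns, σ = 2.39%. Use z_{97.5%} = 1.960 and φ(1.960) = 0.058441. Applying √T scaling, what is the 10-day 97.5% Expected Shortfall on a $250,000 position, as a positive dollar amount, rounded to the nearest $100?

σ_{10d} = 2.39% × √10 = 7.558%.
ES multiplier = φ(z)/(1−α) = 0.058441/0.025 = 2.338.
ES = 7.558% × 2.338 = 17.671%; on $250,000: $44,178.

$44,200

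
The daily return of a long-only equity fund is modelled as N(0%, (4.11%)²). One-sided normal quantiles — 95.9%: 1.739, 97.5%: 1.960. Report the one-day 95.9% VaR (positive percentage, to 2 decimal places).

7.15%

VaR = z·σ = 1.739 × 4.11% = 7.147%.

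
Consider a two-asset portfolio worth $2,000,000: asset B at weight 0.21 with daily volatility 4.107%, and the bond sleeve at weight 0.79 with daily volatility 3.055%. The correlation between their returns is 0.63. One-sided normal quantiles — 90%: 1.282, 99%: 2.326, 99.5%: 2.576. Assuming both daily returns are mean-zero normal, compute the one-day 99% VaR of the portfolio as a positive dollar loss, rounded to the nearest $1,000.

$141,000

σ_p² = 0.21²·4.107² + 0.79²·3.055² + 2·0.63·0.21·0.79·4.107·3.055 = 9.1913 (%²).
σ_p = √9.1913 = 3.032%.
VaR = 2.326 × 3.032% = 7.052%; on $2,000,000 that is $141,040.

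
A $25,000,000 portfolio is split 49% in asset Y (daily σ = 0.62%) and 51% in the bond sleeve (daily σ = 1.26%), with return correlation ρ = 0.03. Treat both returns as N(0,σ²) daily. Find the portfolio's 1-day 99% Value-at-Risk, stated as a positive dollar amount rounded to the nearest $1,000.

$418,000

σ_p² = 0.49²·0.62² + 0.51²·1.26² + 2·0.03·0.49·0.51·0.62·1.26 = 0.5169 (%²).
σ_p = √0.5169 = 0.719%.
At 99%, z = 2.326.
VaR = 2.326 × 0.719% = 1.672%; on $25,000,000 that is $418,000.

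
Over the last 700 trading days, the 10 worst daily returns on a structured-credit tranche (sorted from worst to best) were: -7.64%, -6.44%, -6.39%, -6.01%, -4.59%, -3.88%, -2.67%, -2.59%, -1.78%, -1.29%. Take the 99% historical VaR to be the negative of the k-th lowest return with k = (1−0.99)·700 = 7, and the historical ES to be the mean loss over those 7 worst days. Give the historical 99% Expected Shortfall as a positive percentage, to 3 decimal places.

5.374%

The 7 worst returns sum to -37.62%.
ES = −(-37.62%) / 7 = 5.3742…% ≈ 5.374%.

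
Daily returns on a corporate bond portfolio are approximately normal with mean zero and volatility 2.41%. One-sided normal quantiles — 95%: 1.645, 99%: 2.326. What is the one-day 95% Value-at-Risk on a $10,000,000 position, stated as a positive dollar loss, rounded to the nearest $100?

VaR = z·σ = 1.645 × 2.41% = 3.964%.
On $10,000,000: 0.03964 × $10,000,000 = $396,400.

$396,400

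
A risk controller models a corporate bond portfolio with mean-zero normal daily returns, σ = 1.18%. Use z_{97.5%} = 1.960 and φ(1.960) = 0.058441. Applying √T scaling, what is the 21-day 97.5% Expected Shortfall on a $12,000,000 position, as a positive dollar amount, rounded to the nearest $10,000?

$1,520,000

σ_{21d} = 1.18% × √21 = 5.407%.
ES multiplier = φ(z)/(1−α) = 0.058441/0.025 = 2.338.
ES = 5.407% × 2.338 = 12.642%; on $12,000,000: $1,517,040.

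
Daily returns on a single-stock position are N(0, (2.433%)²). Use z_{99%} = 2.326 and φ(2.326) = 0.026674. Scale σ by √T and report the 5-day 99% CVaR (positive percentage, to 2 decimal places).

σ_{5d} = 2.433% × √5 = 5.440%.
ES multiplier = φ(z)/(1−α) = 0.026674/0.01 = 2.667.
ES = 5.440% × 2.667 = 14.508%.

14.51%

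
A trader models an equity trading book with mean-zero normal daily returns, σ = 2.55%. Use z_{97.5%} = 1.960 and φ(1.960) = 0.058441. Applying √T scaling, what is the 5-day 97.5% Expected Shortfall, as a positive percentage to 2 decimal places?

σ_{5d} = 2.55% × √5 = 5.702%.
ES multiplier = φ(z)/(1−α) = 0.058441/0.025 = 2.338.
ES = 5.702% × 2.338 = 13.331%.

13.33%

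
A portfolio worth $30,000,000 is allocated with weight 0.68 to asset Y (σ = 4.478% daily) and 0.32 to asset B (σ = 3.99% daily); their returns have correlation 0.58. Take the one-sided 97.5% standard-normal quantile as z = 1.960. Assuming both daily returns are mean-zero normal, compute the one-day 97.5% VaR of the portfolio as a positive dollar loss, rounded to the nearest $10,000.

$2,310,000

σ_p² = 0.68²·4.478² + 0.32²·3.99² + 2·0.58·0.68·0.32·4.478·3.99 = 15.4125 (%²).
σ_p = √15.4125 = 3.926%.
VaR = 1.960 × 3.926% = 7.695%; on $30,000,000 that is $2,308,500.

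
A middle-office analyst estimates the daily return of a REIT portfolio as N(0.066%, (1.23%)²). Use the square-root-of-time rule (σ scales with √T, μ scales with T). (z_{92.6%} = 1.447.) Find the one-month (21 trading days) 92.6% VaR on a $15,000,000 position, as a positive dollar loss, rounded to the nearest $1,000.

σ_{21d} = 1.23% × √21 = 5.637%; μ_{21d} = 21 × 0.066% = 1.386%.
VaR = −(1.386%) + 1.447 × 5.637% = 6.771%.
On $15,000,000: 0.06771 × $15,000,000 = $1,015,650.

$1,016,000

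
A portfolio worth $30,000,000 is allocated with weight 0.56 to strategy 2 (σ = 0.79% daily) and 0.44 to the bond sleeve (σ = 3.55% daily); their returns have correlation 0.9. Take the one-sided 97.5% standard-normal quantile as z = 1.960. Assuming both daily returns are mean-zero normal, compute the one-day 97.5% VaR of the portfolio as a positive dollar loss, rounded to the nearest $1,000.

σ_p² = 0.56²·0.79² + 0.44²·3.55² + 2·0.9·0.56·0.44·0.79·3.55 = 3.8794 (%²).
σ_p = √3.8794 = 1.970%.
VaR = 1.960 × 1.970% = 3.861%; on $30,000,000 that is $1,158,300.

$1,158,000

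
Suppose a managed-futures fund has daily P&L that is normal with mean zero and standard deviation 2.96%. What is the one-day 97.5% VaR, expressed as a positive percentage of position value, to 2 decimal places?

5.80%

At 97.5% one-sided, z = 1.960.
VaR = z·σ = 1.960 × 2.96% = 5.802%.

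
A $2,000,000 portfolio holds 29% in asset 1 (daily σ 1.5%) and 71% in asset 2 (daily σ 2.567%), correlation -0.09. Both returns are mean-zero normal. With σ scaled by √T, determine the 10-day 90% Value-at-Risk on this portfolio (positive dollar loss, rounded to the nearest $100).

σ_p = √(0.29²·1.5² + 0.71²·2.567² + 2·-0.09·0.29·0.71·1.5·2.567) = 1.835%.
σ_{10d} = 1.835% × √10 = 5.803%.
z(90%) = 1.282.
VaR = 1.282 × 5.803% = 7.439%; on $2,000,000 that is $148,780.

$148,800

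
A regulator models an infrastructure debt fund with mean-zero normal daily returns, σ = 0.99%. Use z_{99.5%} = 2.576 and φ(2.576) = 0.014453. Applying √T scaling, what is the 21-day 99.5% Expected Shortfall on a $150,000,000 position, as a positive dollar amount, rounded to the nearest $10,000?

σ_{21d} = 0.99% × √21 = 4.537%.
ES multiplier = φ(z)/(1−α) = 0.014453/0.005 = 2.891.
ES = 4.537% × 2.891 = 13.116%; on $150,000,000: $19,674,000.

$19,670,000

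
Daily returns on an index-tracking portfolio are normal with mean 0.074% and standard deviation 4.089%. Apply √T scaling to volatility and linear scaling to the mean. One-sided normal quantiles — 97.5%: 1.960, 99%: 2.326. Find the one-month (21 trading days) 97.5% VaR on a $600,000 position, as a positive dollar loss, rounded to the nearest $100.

σ_{21d} = 4.089% × √21 = 18.738%; μ_{21d} = 21 × 0.074% = 1.554%.
VaR = −(1.554%) + 1.960 × 18.738% = 35.172%.
On $600,000: 0.35172 × $600,000 = $211,032.

$211,000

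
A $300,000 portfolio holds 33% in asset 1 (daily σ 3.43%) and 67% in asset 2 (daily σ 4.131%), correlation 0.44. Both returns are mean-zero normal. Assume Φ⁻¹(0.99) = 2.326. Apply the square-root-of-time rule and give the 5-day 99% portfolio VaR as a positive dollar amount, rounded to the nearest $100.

$53,400

σ_p = √(0.33²·3.43² + 0.67²·4.131² + 2·0.44·0.33·0.67·3.43·4.131) = 3.420%.
σ_{5d} = 3.420% × √5 = 7.647%.
VaR = 2.326 × 7.647% = 17.787%; on $300,000 that is $53,361.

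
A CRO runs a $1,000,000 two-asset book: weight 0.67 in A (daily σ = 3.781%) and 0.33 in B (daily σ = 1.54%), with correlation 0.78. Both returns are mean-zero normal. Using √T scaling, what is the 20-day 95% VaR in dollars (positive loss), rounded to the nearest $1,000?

σ_p = √(0.67²·3.781² + 0.33²·1.54² + 2·0.78·0.67·0.33·3.781·1.54) = 2.947%.
σ_{20d} = 2.947% × √20 = 13.179%.
z(95%) = 1.645.
VaR = 1.645 × 13.179% = 21.679%; on $1,000,000 that is $216,790.

$217,000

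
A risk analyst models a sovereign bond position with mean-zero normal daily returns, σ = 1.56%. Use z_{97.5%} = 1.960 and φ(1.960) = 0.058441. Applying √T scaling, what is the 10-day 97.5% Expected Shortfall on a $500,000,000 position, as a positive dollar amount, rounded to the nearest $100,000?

σ_{10d} = 1.56% × √10 = 4.933%.
ES multiplier = φ(z)/(1−α) = 0.058441/0.025 = 2.338.
ES = 4.933% × 2.338 = 11.533%; on $500,000,000: $57,665,000.

$57,700,000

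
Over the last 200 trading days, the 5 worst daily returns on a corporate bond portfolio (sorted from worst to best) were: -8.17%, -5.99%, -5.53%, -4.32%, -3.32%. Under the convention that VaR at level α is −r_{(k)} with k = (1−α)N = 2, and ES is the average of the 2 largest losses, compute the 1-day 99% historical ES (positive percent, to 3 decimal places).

7.080%

The 2 worst returns sum to -14.16%.
ES = −(-14.16%) / 2 = 7.08% ≈ 7.080%.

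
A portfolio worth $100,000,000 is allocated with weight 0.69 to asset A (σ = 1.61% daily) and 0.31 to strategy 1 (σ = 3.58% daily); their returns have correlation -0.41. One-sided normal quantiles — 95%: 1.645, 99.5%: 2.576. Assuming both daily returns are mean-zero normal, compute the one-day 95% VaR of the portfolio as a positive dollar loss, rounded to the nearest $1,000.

σ_p² = 0.69²·1.61² + 0.31²·3.58² + 2·-0.41·0.69·0.31·1.61·3.58 = 1.4548 (%²).
σ_p = √1.4548 = 1.206%.
VaR = 1.645 × 1.206% = 1.984%; on $100,000,000 that is $1,984,000.

$1,984,000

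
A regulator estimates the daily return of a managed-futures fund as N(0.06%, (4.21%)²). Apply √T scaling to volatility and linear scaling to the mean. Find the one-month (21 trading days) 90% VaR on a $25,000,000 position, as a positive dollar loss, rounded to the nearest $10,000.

At 90%, z = 1.282.
σ_{21d} = 4.21% × √21 = 19.293%; μ_{21d} = 21 × 0.06% = 1.260%.
VaR = −(1.260%) + 1.282 × 19.293% = 23.474%.
On $25,000,000: 0.23474 × $25,000,000 = $5,868,500.

$5,870,000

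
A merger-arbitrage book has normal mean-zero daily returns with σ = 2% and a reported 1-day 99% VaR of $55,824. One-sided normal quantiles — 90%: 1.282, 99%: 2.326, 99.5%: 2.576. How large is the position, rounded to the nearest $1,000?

VaR as a fraction of value: z·σ = 2.326 × 2% = 4.652%.
Position = $55,824 / 0.04652 = $1,200,000.

$1,200,000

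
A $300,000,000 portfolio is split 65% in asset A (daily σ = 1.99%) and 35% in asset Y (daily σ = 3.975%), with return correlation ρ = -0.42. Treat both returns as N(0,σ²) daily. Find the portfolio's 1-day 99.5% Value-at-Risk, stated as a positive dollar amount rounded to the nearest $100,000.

$11,200,000

σ_p² = 0.65²·1.99² + 0.35²·3.975² + 2·-0.42·0.65·0.35·1.99·3.975 = 2.0971 (%²).
σ_p = √2.0971 = 1.448%.
At 99.5%, z = 2.576.
VaR = 2.576 × 1.448% = 3.730%; on $300,000,000 that is $11,190,000.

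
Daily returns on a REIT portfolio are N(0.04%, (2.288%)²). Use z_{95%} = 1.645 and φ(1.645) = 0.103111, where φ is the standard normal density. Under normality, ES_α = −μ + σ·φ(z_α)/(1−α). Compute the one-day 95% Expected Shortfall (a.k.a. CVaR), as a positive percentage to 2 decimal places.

Tail multiplier: φ(z)/(1−α) = 0.103111 / 0.05 = 2.062.
ES = −(0.04%) + 2.288% × 2.062 = 4.678%.

4.68%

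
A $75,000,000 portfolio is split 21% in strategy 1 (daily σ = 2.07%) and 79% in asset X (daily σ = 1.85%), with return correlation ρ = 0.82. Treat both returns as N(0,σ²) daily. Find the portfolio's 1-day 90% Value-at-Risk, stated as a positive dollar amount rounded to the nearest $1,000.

$1,764,000

σ_p² = 0.21²·2.07² + 0.79²·1.85² + 2·0.82·0.21·0.79·2.07·1.85 = 3.3669 (%²).
σ_p = √3.3669 = 1.835%.
At 90%, z = 1.282.
VaR = 1.282 × 1.835% = 2.352%; on $75,000,000 that is $1,764,000.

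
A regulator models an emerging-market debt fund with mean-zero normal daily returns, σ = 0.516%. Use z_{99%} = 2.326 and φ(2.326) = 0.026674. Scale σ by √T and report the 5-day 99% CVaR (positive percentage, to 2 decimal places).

3.08%

σ_{5d} = 0.516% × √5 = 1.154%.
ES multiplier = φ(z)/(1−α) = 0.026674/0.01 = 2.667.
ES = 1.154% × 2.667 = 3.078%.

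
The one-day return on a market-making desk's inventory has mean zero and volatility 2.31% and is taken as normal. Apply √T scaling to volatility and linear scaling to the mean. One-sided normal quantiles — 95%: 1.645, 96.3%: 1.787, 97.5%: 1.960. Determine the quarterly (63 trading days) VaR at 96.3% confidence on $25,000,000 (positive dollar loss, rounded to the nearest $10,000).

σ_{63d} = 2.31% × √63 = 18.335%.
VaR = 1.787 × 18.335% = 32.765%.
On $25,000,000: 0.32765 × $25,000,000 = $8,191,250.

$8,190,000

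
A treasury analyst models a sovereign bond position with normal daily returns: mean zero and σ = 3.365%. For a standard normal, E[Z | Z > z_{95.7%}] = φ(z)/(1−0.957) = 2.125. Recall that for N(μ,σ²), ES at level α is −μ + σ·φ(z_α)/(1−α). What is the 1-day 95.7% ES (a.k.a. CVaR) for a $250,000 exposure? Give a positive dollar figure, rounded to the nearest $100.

$17,900

ES = 3.365% × 2.125 = 7.151%.
On $250,000: 0.07151 × $250,000 = $17,878.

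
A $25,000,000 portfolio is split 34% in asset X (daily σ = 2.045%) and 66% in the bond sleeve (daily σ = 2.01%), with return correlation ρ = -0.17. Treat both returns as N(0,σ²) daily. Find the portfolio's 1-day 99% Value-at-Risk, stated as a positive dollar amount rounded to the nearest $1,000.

$808,000

σ_p² = 0.34²·2.045² + 0.66²·2.01² + 2·-0.17·0.34·0.66·2.045·2.01 = 1.9297 (%²).
σ_p = √1.9297 = 1.389%.
At 99%, z = 2.326.
VaR = 2.326 × 1.389% = 3.231%; on $25,000,000 that is $807,750.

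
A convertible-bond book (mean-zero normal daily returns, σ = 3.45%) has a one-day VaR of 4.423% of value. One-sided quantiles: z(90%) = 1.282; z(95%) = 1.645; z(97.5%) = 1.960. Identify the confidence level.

Implied z = VaR/σ = 4.423 / 3.45 = 1.282.
This matches z(90%) = 1.282.

90%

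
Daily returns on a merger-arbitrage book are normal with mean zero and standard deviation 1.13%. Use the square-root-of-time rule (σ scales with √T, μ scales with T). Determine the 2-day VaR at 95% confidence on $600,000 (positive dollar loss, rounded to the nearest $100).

$15,800

At 95%, z = 1.645.
σ_{2d} = 1.13% × √2 = 1.598%.
VaR = 1.645 × 1.598% = 2.629%.
On $600,000: 0.02629 × $600,000 = $15,774.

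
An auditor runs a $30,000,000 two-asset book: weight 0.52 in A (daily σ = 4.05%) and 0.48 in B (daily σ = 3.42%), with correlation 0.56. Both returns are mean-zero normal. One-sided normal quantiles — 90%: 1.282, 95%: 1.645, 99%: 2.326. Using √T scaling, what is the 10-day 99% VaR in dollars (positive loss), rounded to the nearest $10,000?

$7,320,000

σ_p = √(0.52²·4.05² + 0.48²·3.42² + 2·0.56·0.52·0.48·4.05·3.42) = 3.317%.
σ_{10d} = 3.317% × √10 = 10.489%.
VaR = 2.326 × 10.489% = 24.397%; on $30,000,000 that is $7,319,100.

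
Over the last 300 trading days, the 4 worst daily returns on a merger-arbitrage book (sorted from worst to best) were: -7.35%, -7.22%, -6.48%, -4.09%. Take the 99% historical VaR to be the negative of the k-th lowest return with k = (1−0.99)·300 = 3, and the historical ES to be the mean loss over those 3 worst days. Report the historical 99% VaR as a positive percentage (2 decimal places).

6.48%

k = 3; the 3rd lowest return is -6.48%, so VaR = 6.48%.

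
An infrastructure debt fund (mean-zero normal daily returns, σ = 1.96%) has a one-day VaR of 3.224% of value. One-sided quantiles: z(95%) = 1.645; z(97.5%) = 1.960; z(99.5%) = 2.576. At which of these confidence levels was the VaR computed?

Implied z = VaR/σ = 3.224 / 1.96 = 1.645.
This matches z(95%) = 1.645.

95%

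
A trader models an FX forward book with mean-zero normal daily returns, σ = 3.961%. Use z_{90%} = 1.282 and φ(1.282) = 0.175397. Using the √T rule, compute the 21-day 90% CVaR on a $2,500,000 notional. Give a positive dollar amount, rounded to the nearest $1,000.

$796,000

σ_{21d} = 3.961% × √21 = 18.152%.
ES multiplier = φ(z)/(1−α) = 0.175397/0.1 = 1.754.
ES = 18.152% × 1.754 = 31.839%; on $2,500,000: $795,975.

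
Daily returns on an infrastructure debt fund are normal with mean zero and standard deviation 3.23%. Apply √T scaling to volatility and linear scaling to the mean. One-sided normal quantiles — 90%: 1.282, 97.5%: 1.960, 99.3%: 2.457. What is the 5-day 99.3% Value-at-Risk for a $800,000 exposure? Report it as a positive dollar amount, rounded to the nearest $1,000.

σ_{5d} = 3.23% × √5 = 7.222%.
VaR = 2.457 × 7.222% = 17.744%.
On $800,000: 0.17744 × $800,000 = $141,952.

$142,000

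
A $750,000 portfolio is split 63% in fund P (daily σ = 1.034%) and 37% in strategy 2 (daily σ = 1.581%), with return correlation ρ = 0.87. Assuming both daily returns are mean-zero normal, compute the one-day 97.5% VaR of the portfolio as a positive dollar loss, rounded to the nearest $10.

$17,580

σ_p² = 0.63²·1.034² + 0.37²·1.581² + 2·0.87·0.63·0.37·1.034·1.581 = 1.4296 (%²).
σ_p = √1.4296 = 1.196%.
At 97.5%, z = 1.960.
VaR = 1.960 × 1.196% = 2.344%; on $750,000 that is $17,580.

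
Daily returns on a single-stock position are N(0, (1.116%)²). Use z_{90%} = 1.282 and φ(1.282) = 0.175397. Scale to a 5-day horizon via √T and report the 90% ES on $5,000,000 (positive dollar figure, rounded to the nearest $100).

$218,800

σ_{5d} = 1.116% × √5 = 2.495%.
ES multiplier = φ(z)/(1−α) = 0.175397/0.1 = 1.754.
ES = 2.495% × 1.754 = 4.376%; on $5,000,000: $218,800.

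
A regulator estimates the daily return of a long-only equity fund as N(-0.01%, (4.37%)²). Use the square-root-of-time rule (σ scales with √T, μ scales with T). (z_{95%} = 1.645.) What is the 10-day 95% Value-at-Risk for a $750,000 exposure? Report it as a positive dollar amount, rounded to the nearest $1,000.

$171,000

σ_{10d} = 4.37% × √10 = 13.819%; μ_{10d} = 10 × -0.01% = -0.100%.
VaR = −(-0.100%) + 1.645 × 13.819% = 22.832%.
On $750,000: 0.22832 × $750,000 = $171,240.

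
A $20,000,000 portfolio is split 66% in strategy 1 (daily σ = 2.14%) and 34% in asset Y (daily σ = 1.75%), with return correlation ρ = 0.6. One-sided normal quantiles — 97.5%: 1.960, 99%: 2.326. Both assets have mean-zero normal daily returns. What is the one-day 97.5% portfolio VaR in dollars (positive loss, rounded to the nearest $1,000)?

$718,000

σ_p² = 0.66²·2.14² + 0.34²·1.75² + 2·0.6·0.66·0.34·2.14·1.75 = 3.3574 (%²).
σ_p = √3.3574 = 1.832%.
VaR = 1.960 × 1.832% = 3.591%; on $20,000,000 that is $718,200.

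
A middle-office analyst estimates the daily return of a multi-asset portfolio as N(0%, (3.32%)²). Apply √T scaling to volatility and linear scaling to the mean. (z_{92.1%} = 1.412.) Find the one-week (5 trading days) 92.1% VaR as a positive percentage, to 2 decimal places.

10.48%

σ_{5d} = 3.32% × √5 = 7.424%.
VaR = 1.412 × 7.424% = 10.483%.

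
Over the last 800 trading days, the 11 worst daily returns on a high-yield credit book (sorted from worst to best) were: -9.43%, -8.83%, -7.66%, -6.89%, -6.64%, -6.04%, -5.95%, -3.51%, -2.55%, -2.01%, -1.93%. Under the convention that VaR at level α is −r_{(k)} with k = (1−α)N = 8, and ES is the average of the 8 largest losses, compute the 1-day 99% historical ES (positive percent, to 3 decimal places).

6.869%

The 8 worst returns sum to -54.95%.
ES = −(-54.95%) / 8 = 6.86875% ≈ 6.869%.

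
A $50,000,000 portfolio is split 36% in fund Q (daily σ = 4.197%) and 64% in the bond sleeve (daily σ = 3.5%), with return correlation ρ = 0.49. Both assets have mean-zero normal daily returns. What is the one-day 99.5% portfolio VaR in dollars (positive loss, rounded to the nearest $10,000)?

$4,200,000

σ_p² = 0.36²·4.197² + 0.64²·3.5² + 2·0.49·0.36·0.64·4.197·3.5 = 10.6173 (%²).
σ_p = √10.6173 = 3.258%.
At 99.5%, z = 2.576.
VaR = 2.576 × 3.258% = 8.393%; on $50,000,000 that is $4,196,500.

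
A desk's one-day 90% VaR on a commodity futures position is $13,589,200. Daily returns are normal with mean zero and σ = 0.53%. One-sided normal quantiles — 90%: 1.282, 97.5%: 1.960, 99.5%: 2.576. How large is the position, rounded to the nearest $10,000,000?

$2,000,000,000

VaR as a fraction of value: z·σ = 1.282 × 0.53% = 0.67946%.
Position = $13,589,200 / 0.0067946 = $2,000,000,000.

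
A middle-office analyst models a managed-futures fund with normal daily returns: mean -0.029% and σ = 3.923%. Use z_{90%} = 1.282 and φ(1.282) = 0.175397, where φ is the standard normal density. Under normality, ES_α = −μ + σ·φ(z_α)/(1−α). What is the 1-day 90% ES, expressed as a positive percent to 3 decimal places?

6.910%

Tail multiplier: φ(z)/(1−α) = 0.175397 / 0.1 = 1.754.
ES = −(-0.029%) + 3.923% × 1.754 = 6.910%.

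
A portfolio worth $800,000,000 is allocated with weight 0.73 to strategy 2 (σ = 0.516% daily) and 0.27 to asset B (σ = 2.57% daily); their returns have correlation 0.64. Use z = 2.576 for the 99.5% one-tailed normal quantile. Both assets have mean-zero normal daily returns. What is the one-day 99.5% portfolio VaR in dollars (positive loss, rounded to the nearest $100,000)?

σ_p² = 0.73²·0.516² + 0.27²·2.57² + 2·0.64·0.73·0.27·0.516·2.57 = 0.9579 (%²).
σ_p = √0.9579 = 0.979%.
VaR = 2.576 × 0.979% = 2.522%; on $800,000,000 that is $20,176,000.

$20,200,000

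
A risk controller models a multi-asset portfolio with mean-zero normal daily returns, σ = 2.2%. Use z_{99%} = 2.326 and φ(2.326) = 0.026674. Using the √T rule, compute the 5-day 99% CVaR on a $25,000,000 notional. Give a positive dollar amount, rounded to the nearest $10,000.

σ_{5d} = 2.2% × √5 = 4.919%.
ES multiplier = φ(z)/(1−α) = 0.026674/0.01 = 2.667.
ES = 4.919% × 2.667 = 13.119%; on $25,000,000: $3,279,750.

$3,280,000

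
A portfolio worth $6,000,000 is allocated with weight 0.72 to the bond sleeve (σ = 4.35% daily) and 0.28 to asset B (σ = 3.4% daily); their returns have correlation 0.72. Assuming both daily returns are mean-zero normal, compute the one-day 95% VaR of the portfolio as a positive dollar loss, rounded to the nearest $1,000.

$382,000

σ_p² = 0.72²·4.35² + 0.28²·3.4² + 2·0.72·0.72·0.28·4.35·3.4 = 15.0093 (%²).
σ_p = √15.0093 = 3.874%.
At 95%, z = 1.645.
VaR = 1.645 × 3.874% = 6.373%; on $6,000,000 that is $382,380.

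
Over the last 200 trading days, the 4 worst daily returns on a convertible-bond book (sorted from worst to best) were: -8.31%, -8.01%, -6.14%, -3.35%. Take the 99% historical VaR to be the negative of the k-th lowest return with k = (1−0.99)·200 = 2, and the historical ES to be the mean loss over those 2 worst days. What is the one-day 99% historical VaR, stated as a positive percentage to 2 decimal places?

k = 2; the 2nd lowest return is -8.01%, so VaR = 8.01%.

8.01%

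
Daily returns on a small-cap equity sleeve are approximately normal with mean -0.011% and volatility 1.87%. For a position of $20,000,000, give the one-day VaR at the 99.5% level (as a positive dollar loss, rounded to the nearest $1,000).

At 99.5% one-sided, z = 2.576.
VaR = −μ + z·σ = −(-0.011%) + 2.576 × 1.87% = 4.828%.
On $20,000,000: 0.04828 × $20,000,000 = $965,600.

$966,000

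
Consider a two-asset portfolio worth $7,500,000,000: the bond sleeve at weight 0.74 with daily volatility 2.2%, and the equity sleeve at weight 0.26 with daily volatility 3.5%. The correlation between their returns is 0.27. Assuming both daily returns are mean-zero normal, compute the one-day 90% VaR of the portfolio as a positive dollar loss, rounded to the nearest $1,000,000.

σ_p² = 0.74²·2.2² + 0.26²·3.5² + 2·0.27·0.74·0.26·2.2·3.5 = 4.2785 (%²).
σ_p = √4.2785 = 2.068%.
At 90%, z = 1.282.
VaR = 1.282 × 2.068% = 2.651%; on $7,500,000,000 that is $198,825,000.

$199,000,000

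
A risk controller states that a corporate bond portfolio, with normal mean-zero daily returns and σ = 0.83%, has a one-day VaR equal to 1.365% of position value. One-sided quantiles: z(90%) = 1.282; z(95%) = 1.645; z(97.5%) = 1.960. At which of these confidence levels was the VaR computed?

Implied z = VaR/σ = 1.365 / 0.83 = 1.645.
This matches z(95%) = 1.645.

95%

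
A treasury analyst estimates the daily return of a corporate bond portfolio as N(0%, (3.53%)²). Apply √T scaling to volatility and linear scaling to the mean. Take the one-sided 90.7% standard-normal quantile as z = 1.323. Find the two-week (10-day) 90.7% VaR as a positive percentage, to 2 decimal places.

14.77%

σ_{10d} = 3.53% × √10 = 11.163%.
VaR = 1.323 × 11.163% = 14.769%.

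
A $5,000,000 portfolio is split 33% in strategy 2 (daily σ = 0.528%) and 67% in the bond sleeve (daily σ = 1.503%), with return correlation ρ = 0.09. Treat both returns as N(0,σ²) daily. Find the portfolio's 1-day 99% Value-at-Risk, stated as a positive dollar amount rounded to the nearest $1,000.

$121,000

σ_p² = 0.33²·0.528² + 0.67²·1.503² + 2·0.09·0.33·0.67·0.528·1.503 = 1.0760 (%²).
σ_p = √1.0760 = 1.037%.
At 99%, z = 2.326.
VaR = 2.326 × 1.037% = 2.412%; on $5,000,000 that is $120,600.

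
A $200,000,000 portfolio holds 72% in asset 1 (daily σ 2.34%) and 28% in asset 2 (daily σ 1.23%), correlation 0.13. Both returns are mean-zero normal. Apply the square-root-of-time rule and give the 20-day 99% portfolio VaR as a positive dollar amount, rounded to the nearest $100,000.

$36,700,000

σ_p = √(0.72²·2.34² + 0.28²·1.23² + 2·0.13·0.72·0.28·2.34·1.23) = 1.763%.
σ_{20d} = 1.763% × √20 = 7.884%.
z(99%) = 2.326.
VaR = 2.326 × 7.884% = 18.338%; on $200,000,000 that is $36,676,000.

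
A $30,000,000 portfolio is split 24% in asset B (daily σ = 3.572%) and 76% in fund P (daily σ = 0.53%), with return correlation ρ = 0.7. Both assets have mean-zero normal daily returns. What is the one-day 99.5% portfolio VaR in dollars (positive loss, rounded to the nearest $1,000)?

$908,000

σ_p² = 0.24²·3.572² + 0.76²·0.53² + 2·0.7·0.24·0.76·3.572·0.53 = 1.3806 (%²).
σ_p = √1.3806 = 1.175%.
At 99.5%, z = 2.576.
VaR = 2.576 × 1.175% = 3.027%; on $30,000,000 that is $908,100.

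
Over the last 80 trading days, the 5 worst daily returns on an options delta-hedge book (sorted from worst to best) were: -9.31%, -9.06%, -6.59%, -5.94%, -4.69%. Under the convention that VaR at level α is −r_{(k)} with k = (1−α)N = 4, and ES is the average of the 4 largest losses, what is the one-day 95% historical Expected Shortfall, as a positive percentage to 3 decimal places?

The 4 worst returns sum to -30.90%.
ES = −(-30.90%) / 4 = 7.725%.

7.725%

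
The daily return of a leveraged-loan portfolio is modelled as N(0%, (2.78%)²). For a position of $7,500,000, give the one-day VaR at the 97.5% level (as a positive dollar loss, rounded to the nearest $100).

At 97.5% one-sided, z = 1.960.
VaR = z·σ = 1.960 × 2.78% = 5.449%.
On $7,500,000: 0.05449 × $7,500,000 = $408,675.

$408,700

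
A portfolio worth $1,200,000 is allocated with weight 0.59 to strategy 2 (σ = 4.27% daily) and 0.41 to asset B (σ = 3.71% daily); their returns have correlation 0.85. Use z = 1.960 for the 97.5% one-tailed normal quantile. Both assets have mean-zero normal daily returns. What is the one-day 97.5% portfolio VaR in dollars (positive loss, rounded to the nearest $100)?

σ_p² = 0.59²·4.27² + 0.41²·3.71² + 2·0.85·0.59·0.41·4.27·3.71 = 15.1752 (%²).
σ_p = √15.1752 = 3.896%.
VaR = 1.960 × 3.896% = 7.636%; on $1,200,000 that is $91,632.

$91,600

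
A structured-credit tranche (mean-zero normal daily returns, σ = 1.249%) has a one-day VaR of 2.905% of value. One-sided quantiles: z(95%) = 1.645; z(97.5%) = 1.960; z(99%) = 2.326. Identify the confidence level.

Implied z = VaR/σ = 2.905 / 1.249 = 2.326.
This matches z(99%) = 2.326.

99%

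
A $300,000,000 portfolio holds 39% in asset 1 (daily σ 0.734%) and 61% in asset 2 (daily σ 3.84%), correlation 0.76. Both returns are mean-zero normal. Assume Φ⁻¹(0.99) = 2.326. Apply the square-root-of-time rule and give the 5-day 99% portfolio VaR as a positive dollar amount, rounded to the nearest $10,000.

$40,050,000

σ_p = √(0.39²·0.734² + 0.61²·3.84² + 2·0.76·0.39·0.61·0.734·3.84) = 2.567%.
σ_{5d} = 2.567% × √5 = 5.740%.
VaR = 2.326 × 5.740% = 13.351%; on $300,000,000 that is $40,053,000.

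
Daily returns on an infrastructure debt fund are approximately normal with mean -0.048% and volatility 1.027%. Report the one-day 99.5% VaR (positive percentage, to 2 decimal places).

At 99.5% one-sided, z = 2.576.
VaR = −μ + z·σ = −(-0.048%) + 2.576 × 1.027% = 2.694%.

2.69%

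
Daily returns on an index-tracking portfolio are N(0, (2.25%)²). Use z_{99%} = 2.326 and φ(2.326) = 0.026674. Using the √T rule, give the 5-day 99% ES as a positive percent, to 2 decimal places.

σ_{5d} = 2.25% × √5 = 5.031%.
ES multiplier = φ(z)/(1−α) = 0.026674/0.01 = 2.667.
ES = 5.031% × 2.667 = 13.418%.

13.42%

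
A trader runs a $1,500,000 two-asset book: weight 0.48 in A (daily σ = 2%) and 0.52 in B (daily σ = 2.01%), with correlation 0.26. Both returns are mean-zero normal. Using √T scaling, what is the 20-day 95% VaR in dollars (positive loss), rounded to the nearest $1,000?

$176,000

σ_p = √(0.48²·2² + 0.52²·2.01² + 2·0.26·0.48·0.52·2·2.01) = 1.592%.
σ_{20d} = 1.592% × √20 = 7.120%.
z(95%) = 1.645.
VaR = 1.645 × 7.120% = 11.712%; on $1,500,000 that is $175,680.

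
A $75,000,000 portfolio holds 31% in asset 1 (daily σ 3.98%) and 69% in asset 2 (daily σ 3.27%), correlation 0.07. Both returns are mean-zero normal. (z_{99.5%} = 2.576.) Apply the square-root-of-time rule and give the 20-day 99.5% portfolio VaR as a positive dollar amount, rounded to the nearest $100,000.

$22,900,000

σ_p = √(0.31²·3.98² + 0.69²·3.27² + 2·0.07·0.31·0.69·3.98·3.27) = 2.646%.
σ_{20d} = 2.646% × √20 = 11.833%.
VaR = 2.576 × 11.833% = 30.482%; on $75,000,000 that is $22,861,500.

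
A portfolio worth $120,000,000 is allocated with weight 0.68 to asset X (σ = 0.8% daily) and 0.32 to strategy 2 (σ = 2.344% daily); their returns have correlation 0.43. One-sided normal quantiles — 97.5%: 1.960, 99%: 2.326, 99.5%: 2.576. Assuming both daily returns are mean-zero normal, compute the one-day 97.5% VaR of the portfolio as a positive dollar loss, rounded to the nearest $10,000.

$2,590,000

σ_p² = 0.68²·0.8² + 0.32²·2.344² + 2·0.43·0.68·0.32·0.8·2.344 = 1.2095 (%²).
σ_p = √1.2095 = 1.100%.
VaR = 1.960 × 1.100% = 2.156%; on $120,000,000 that is $2,587,200.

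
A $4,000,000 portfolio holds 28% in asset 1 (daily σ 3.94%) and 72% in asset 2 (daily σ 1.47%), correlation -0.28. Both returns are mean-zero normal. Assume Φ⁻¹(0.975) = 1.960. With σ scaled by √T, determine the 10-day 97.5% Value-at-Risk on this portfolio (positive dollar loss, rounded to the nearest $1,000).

σ_p = √(0.28²·3.94² + 0.72²·1.47² + 2·-0.28·0.28·0.72·3.94·1.47) = 1.297%.
σ_{10d} = 1.297% × √10 = 4.101%.
VaR = 1.960 × 4.101% = 8.038%; on $4,000,000 that is $321,520.

$322,000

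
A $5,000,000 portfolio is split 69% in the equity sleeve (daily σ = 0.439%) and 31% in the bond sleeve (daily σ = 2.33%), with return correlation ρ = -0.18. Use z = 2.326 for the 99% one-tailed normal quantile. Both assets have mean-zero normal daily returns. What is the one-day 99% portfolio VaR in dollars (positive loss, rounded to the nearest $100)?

$85,000

σ_p² = 0.69²·0.439² + 0.31²·2.33² + 2·-0.18·0.69·0.31·0.439·2.33 = 0.5347 (%²).
σ_p = √0.5347 = 0.731%.
VaR = 2.326 × 0.731% = 1.700%; on $5,000,000 that is $85,000.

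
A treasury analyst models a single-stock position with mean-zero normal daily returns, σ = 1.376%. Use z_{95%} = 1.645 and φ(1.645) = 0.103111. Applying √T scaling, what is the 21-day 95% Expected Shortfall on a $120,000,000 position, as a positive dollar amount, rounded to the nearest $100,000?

σ_{21d} = 1.376% × √21 = 6.306%.
ES multiplier = φ(z)/(1−α) = 0.103111/0.05 = 2.062.
ES = 6.306% × 2.062 = 13.003%; on $120,000,000: $15,603,600.

$15,600,000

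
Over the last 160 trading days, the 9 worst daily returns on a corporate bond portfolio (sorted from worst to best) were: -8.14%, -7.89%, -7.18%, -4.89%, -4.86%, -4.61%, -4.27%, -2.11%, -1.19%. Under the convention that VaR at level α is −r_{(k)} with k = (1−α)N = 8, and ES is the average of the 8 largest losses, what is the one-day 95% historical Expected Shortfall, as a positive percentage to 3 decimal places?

5.494%

The 8 worst returns sum to -43.95%.
ES = −(-43.95%) / 8 = 5.49375% ≈ 5.494%.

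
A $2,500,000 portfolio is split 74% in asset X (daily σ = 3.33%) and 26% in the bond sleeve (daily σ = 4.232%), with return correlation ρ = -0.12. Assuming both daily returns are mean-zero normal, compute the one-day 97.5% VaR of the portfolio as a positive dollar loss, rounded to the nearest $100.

σ_p² = 0.74²·3.33² + 0.26²·4.232² + 2·-0.12·0.74·0.26·3.33·4.232 = 6.6322 (%²).
σ_p = √6.6322 = 2.575%.
At 97.5%, z = 1.960.
VaR = 1.960 × 2.575% = 5.047%; on $2,500,000 that is $126,175.

$126,200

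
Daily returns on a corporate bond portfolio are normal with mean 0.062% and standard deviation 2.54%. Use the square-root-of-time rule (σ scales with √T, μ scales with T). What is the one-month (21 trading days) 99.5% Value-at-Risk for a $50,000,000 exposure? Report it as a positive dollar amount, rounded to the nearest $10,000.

$14,340,000

At 99.5%, z = 2.576.
σ_{21d} = 2.54% × √21 = 11.640%; μ_{21d} = 21 × 0.062% = 1.302%.
VaR = −(1.302%) + 2.576 × 11.640% = 28.683%.
On $50,000,000: 0.28683 × $50,000,000 = $14,341,500.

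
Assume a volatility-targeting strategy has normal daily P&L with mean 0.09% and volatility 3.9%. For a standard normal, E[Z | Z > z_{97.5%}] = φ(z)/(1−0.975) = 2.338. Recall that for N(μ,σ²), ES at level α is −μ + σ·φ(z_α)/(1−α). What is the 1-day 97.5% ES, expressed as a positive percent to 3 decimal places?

ES = −(0.09%) + 3.9% × 2.338 = 9.028%.

9.028%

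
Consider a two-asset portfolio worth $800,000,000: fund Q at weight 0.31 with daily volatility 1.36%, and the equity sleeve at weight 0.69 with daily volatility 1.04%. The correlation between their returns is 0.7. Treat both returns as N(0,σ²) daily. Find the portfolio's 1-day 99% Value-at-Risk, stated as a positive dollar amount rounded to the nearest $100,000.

σ_p² = 0.31²·1.36² + 0.69²·1.04² + 2·0.7·0.31·0.69·1.36·1.04 = 1.1163 (%²).
σ_p = √1.1163 = 1.057%.
At 99%, z = 2.326.
VaR = 2.326 × 1.057% = 2.459%; on $800,000,000 that is $19,672,000.

$19,700,000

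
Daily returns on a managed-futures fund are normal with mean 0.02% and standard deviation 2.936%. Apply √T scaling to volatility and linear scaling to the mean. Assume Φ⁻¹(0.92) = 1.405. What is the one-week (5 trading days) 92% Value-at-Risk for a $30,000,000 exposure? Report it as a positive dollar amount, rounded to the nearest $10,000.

$2,740,000

σ_{5d} = 2.936% × √5 = 6.565%; μ_{5d} = 5 × 0.02% = 0.100%.
VaR = −(0.100%) + 1.405 × 6.565% = 9.124%.
On $30,000,000: 0.09124 × $30,000,000 = $2,737,200.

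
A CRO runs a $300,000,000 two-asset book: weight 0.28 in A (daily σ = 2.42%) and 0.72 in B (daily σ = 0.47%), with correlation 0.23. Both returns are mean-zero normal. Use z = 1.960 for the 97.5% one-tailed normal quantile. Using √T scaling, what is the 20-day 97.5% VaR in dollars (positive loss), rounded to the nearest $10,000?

σ_p = √(0.28²·2.42² + 0.72²·0.47² + 2·0.23·0.28·0.72·2.42·0.47) = 0.824%.
σ_{20d} = 0.824% × √20 = 3.685%.
VaR = 1.960 × 3.685% = 7.223%; on $300,000,000 that is $21,669,000.

$21,670,000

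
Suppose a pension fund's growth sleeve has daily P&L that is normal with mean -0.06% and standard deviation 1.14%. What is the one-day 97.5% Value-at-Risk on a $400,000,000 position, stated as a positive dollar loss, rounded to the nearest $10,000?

At 97.5% one-sided, z = 1.960.
VaR = −μ + z·σ = −(-0.06%) + 1.960 × 1.14% = 2.294%.
On $400,000,000: 0.02294 × $400,000,000 = $9,176,000.

$9,180,000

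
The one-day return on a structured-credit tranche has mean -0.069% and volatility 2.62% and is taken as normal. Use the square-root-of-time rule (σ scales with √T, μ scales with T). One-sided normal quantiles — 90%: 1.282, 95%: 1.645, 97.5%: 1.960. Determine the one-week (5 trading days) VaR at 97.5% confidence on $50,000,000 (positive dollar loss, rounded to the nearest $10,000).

σ_{5d} = 2.62% × √5 = 5.858%; μ_{5d} = 5 × -0.069% = -0.345%.
VaR = −(-0.345%) + 1.960 × 5.858% = 11.827%.
On $50,000,000: 0.11827 × $50,000,000 = $5,913,500.

$5,910,000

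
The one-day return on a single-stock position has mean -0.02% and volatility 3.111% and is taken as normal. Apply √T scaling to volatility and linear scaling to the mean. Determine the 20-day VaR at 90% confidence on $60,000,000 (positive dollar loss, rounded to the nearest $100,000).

At 90%, z = 1.282.
σ_{20d} = 3.111% × √20 = 13.913%; μ_{20d} = 20 × -0.02% = -0.400%.
VaR = −(-0.400%) + 1.282 × 13.913% = 18.236%.
On $60,000,000: 0.18236 × $60,000,000 = $10,941,600.

$10,900,000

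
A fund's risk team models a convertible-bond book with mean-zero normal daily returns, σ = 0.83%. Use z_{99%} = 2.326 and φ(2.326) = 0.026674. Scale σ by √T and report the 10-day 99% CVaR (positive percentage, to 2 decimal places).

σ_{10d} = 0.83% × √10 = 2.625%.
ES multiplier = φ(z)/(1−α) = 0.026674/0.01 = 2.667.
ES = 2.625% × 2.667 = 7.001%.

7.00%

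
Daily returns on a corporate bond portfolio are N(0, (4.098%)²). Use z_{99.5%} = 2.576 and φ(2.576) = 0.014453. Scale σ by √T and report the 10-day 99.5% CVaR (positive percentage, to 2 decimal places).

37.46%

σ_{10d} = 4.098% × √10 = 12.959%.
ES multiplier = φ(z)/(1−α) = 0.014453/0.005 = 2.891.
ES = 12.959% × 2.891 = 37.464%.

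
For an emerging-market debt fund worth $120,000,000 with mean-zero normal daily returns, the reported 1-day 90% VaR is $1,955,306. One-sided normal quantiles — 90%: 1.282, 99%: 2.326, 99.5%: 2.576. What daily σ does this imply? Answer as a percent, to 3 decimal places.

1.271%

VaR as a fraction: $1,955,306 / $120,000,000 = 1.629%.
σ = VaR / z = 1.629% / 1.282 = 1.271%.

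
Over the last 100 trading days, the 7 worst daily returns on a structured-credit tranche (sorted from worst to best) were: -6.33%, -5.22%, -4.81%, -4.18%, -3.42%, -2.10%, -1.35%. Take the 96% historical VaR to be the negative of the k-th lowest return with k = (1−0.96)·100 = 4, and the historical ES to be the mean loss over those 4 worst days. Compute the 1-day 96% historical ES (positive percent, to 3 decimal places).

The 4 worst returns sum to -20.54%.
ES = −(-20.54%) / 4 = 5.135%.

5.135%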